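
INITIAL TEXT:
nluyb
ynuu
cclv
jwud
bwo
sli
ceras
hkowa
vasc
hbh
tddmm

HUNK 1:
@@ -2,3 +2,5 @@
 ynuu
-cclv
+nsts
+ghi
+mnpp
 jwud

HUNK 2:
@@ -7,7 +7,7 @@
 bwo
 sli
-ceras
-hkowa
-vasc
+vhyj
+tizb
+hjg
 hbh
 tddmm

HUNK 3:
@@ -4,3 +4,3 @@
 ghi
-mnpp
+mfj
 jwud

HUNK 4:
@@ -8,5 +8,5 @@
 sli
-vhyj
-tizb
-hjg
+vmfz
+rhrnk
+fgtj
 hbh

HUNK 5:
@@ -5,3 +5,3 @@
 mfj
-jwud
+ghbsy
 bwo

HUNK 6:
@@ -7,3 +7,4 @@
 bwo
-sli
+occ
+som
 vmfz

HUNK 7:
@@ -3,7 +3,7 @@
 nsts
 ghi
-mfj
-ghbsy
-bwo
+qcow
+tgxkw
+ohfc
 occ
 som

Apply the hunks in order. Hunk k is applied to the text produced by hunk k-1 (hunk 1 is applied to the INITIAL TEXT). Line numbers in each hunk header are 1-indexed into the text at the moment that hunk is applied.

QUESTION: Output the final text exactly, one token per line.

Hunk 1: at line 2 remove [cclv] add [nsts,ghi,mnpp] -> 13 lines: nluyb ynuu nsts ghi mnpp jwud bwo sli ceras hkowa vasc hbh tddmm
Hunk 2: at line 7 remove [ceras,hkowa,vasc] add [vhyj,tizb,hjg] -> 13 lines: nluyb ynuu nsts ghi mnpp jwud bwo sli vhyj tizb hjg hbh tddmm
Hunk 3: at line 4 remove [mnpp] add [mfj] -> 13 lines: nluyb ynuu nsts ghi mfj jwud bwo sli vhyj tizb hjg hbh tddmm
Hunk 4: at line 8 remove [vhyj,tizb,hjg] add [vmfz,rhrnk,fgtj] -> 13 lines: nluyb ynuu nsts ghi mfj jwud bwo sli vmfz rhrnk fgtj hbh tddmm
Hunk 5: at line 5 remove [jwud] add [ghbsy] -> 13 lines: nluyb ynuu nsts ghi mfj ghbsy bwo sli vmfz rhrnk fgtj hbh tddmm
Hunk 6: at line 7 remove [sli] add [occ,som] -> 14 lines: nluyb ynuu nsts ghi mfj ghbsy bwo occ som vmfz rhrnk fgtj hbh tddmm
Hunk 7: at line 3 remove [mfj,ghbsy,bwo] add [qcow,tgxkw,ohfc] -> 14 lines: nluyb ynuu nsts ghi qcow tgxkw ohfc occ som vmfz rhrnk fgtj hbh tddmm

Answer: nluyb
ynuu
nsts
ghi
qcow
tgxkw
ohfc
occ
som
vmfz
rhrnk
fgtj
hbh
tddmm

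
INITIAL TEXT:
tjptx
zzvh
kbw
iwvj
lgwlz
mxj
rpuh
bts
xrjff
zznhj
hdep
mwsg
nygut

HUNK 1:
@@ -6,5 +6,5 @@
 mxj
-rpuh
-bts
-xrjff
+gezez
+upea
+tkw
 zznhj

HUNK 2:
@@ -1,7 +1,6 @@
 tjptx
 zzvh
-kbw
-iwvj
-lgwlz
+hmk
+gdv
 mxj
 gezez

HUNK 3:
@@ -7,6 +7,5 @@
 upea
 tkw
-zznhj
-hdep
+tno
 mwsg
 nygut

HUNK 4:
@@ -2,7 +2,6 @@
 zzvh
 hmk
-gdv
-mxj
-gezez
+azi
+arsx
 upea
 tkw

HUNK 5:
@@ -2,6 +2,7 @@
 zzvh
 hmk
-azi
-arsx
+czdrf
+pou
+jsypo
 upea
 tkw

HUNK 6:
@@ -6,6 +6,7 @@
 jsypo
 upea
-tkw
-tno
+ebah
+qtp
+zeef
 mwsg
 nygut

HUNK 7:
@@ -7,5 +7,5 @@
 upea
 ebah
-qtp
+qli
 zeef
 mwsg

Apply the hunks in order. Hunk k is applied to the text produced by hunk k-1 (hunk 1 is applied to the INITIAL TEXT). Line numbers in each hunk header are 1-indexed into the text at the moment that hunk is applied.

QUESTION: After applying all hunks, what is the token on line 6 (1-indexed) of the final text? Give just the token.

Answer: jsypo

Derivation:
Hunk 1: at line 6 remove [rpuh,bts,xrjff] add [gezez,upea,tkw] -> 13 lines: tjptx zzvh kbw iwvj lgwlz mxj gezez upea tkw zznhj hdep mwsg nygut
Hunk 2: at line 1 remove [kbw,iwvj,lgwlz] add [hmk,gdv] -> 12 lines: tjptx zzvh hmk gdv mxj gezez upea tkw zznhj hdep mwsg nygut
Hunk 3: at line 7 remove [zznhj,hdep] add [tno] -> 11 lines: tjptx zzvh hmk gdv mxj gezez upea tkw tno mwsg nygut
Hunk 4: at line 2 remove [gdv,mxj,gezez] add [azi,arsx] -> 10 lines: tjptx zzvh hmk azi arsx upea tkw tno mwsg nygut
Hunk 5: at line 2 remove [azi,arsx] add [czdrf,pou,jsypo] -> 11 lines: tjptx zzvh hmk czdrf pou jsypo upea tkw tno mwsg nygut
Hunk 6: at line 6 remove [tkw,tno] add [ebah,qtp,zeef] -> 12 lines: tjptx zzvh hmk czdrf pou jsypo upea ebah qtp zeef mwsg nygut
Hunk 7: at line 7 remove [qtp] add [qli] -> 12 lines: tjptx zzvh hmk czdrf pou jsypo upea ebah qli zeef mwsg nygut
Final line 6: jsypo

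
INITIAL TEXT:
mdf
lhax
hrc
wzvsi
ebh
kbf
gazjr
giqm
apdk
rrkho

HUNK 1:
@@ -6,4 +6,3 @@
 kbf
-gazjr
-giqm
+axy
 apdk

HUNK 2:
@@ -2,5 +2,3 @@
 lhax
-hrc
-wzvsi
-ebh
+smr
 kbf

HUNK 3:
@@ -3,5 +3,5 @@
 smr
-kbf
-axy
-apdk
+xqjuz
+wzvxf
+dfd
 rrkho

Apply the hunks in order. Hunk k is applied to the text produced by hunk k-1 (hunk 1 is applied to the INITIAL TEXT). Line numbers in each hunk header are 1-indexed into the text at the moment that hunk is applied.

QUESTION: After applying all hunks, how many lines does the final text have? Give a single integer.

Answer: 7

Derivation:
Hunk 1: at line 6 remove [gazjr,giqm] add [axy] -> 9 lines: mdf lhax hrc wzvsi ebh kbf axy apdk rrkho
Hunk 2: at line 2 remove [hrc,wzvsi,ebh] add [smr] -> 7 lines: mdf lhax smr kbf axy apdk rrkho
Hunk 3: at line 3 remove [kbf,axy,apdk] add [xqjuz,wzvxf,dfd] -> 7 lines: mdf lhax smr xqjuz wzvxf dfd rrkho
Final line count: 7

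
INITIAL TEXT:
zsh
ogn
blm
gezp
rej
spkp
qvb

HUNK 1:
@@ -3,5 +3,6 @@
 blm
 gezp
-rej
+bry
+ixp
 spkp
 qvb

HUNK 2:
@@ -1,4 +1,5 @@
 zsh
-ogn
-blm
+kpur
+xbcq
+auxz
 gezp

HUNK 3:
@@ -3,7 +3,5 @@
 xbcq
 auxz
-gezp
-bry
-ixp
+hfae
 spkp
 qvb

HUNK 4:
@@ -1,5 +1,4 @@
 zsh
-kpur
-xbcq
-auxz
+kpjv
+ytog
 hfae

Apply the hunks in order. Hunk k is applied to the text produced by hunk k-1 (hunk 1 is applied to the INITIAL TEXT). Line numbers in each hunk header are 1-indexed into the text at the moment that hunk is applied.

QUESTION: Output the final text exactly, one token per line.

Hunk 1: at line 3 remove [rej] add [bry,ixp] -> 8 lines: zsh ogn blm gezp bry ixp spkp qvb
Hunk 2: at line 1 remove [ogn,blm] add [kpur,xbcq,auxz] -> 9 lines: zsh kpur xbcq auxz gezp bry ixp spkp qvb
Hunk 3: at line 3 remove [gezp,bry,ixp] add [hfae] -> 7 lines: zsh kpur xbcq auxz hfae spkp qvb
Hunk 4: at line 1 remove [kpur,xbcq,auxz] add [kpjv,ytog] -> 6 lines: zsh kpjv ytog hfae spkp qvb

Answer: zsh
kpjv
ytog
hfae
spkp
qvb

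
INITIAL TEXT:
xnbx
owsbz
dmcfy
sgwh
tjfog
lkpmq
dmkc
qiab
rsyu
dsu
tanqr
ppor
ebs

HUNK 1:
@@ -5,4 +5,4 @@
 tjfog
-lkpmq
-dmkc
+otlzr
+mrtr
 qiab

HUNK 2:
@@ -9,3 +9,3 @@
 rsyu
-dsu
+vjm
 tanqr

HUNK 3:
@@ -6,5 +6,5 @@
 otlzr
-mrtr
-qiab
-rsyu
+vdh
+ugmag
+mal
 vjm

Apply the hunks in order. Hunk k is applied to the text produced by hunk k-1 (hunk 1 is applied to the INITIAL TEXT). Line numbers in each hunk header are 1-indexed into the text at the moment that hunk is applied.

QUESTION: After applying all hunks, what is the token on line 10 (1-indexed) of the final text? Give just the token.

Answer: vjm

Derivation:
Hunk 1: at line 5 remove [lkpmq,dmkc] add [otlzr,mrtr] -> 13 lines: xnbx owsbz dmcfy sgwh tjfog otlzr mrtr qiab rsyu dsu tanqr ppor ebs
Hunk 2: at line 9 remove [dsu] add [vjm] -> 13 lines: xnbx owsbz dmcfy sgwh tjfog otlzr mrtr qiab rsyu vjm tanqr ppor ebs
Hunk 3: at line 6 remove [mrtr,qiab,rsyu] add [vdh,ugmag,mal] -> 13 lines: xnbx owsbz dmcfy sgwh tjfog otlzr vdh ugmag mal vjm tanqr ppor ebs
Final line 10: vjm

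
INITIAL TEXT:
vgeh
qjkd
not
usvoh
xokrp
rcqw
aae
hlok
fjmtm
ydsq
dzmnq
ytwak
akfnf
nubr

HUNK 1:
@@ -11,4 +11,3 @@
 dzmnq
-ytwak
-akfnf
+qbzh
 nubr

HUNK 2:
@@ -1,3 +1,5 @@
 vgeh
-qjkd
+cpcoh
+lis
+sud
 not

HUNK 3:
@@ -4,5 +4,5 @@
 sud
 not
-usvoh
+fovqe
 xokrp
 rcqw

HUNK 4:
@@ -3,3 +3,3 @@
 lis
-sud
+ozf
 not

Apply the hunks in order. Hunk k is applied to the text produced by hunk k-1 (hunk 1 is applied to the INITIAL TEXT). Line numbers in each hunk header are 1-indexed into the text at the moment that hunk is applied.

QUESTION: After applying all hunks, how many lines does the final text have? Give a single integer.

Answer: 15

Derivation:
Hunk 1: at line 11 remove [ytwak,akfnf] add [qbzh] -> 13 lines: vgeh qjkd not usvoh xokrp rcqw aae hlok fjmtm ydsq dzmnq qbzh nubr
Hunk 2: at line 1 remove [qjkd] add [cpcoh,lis,sud] -> 15 lines: vgeh cpcoh lis sud not usvoh xokrp rcqw aae hlok fjmtm ydsq dzmnq qbzh nubr
Hunk 3: at line 4 remove [usvoh] add [fovqe] -> 15 lines: vgeh cpcoh lis sud not fovqe xokrp rcqw aae hlok fjmtm ydsq dzmnq qbzh nubr
Hunk 4: at line 3 remove [sud] add [ozf] -> 15 lines: vgeh cpcoh lis ozf not fovqe xokrp rcqw aae hlok fjmtm ydsq dzmnq qbzh nubr
Final line count: 15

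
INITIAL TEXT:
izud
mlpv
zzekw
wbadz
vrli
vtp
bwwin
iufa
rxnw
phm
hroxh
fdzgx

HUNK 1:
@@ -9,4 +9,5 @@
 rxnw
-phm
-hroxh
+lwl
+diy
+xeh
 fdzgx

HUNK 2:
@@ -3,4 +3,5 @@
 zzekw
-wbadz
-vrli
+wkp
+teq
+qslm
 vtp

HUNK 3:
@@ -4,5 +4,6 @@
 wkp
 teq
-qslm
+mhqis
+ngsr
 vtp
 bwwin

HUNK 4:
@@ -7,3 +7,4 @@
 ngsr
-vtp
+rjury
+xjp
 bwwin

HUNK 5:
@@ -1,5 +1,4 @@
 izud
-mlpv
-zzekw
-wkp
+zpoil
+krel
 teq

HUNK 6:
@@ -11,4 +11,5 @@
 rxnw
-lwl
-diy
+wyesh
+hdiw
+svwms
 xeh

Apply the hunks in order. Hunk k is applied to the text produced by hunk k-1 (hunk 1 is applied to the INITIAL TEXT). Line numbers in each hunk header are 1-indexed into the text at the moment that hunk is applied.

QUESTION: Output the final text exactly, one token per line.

Hunk 1: at line 9 remove [phm,hroxh] add [lwl,diy,xeh] -> 13 lines: izud mlpv zzekw wbadz vrli vtp bwwin iufa rxnw lwl diy xeh fdzgx
Hunk 2: at line 3 remove [wbadz,vrli] add [wkp,teq,qslm] -> 14 lines: izud mlpv zzekw wkp teq qslm vtp bwwin iufa rxnw lwl diy xeh fdzgx
Hunk 3: at line 4 remove [qslm] add [mhqis,ngsr] -> 15 lines: izud mlpv zzekw wkp teq mhqis ngsr vtp bwwin iufa rxnw lwl diy xeh fdzgx
Hunk 4: at line 7 remove [vtp] add [rjury,xjp] -> 16 lines: izud mlpv zzekw wkp teq mhqis ngsr rjury xjp bwwin iufa rxnw lwl diy xeh fdzgx
Hunk 5: at line 1 remove [mlpv,zzekw,wkp] add [zpoil,krel] -> 15 lines: izud zpoil krel teq mhqis ngsr rjury xjp bwwin iufa rxnw lwl diy xeh fdzgx
Hunk 6: at line 11 remove [lwl,diy] add [wyesh,hdiw,svwms] -> 16 lines: izud zpoil krel teq mhqis ngsr rjury xjp bwwin iufa rxnw wyesh hdiw svwms xeh fdzgx

Answer: izud
zpoil
krel
teq
mhqis
ngsr
rjury
xjp
bwwin
iufa
rxnw
wyesh
hdiw
svwms
xeh
fdzgx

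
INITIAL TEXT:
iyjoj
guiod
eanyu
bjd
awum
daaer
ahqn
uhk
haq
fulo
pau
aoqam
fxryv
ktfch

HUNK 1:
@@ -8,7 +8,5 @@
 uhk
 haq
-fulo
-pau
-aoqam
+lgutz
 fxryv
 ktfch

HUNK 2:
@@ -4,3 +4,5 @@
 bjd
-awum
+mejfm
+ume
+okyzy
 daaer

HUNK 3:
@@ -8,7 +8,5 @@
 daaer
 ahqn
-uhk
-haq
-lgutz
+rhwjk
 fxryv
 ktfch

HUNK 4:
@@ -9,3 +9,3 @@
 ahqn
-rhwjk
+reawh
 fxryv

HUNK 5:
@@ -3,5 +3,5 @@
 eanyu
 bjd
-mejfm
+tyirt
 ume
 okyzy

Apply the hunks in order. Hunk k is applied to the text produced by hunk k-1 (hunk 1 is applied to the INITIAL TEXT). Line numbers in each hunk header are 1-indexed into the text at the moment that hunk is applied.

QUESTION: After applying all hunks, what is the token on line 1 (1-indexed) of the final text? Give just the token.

Hunk 1: at line 8 remove [fulo,pau,aoqam] add [lgutz] -> 12 lines: iyjoj guiod eanyu bjd awum daaer ahqn uhk haq lgutz fxryv ktfch
Hunk 2: at line 4 remove [awum] add [mejfm,ume,okyzy] -> 14 lines: iyjoj guiod eanyu bjd mejfm ume okyzy daaer ahqn uhk haq lgutz fxryv ktfch
Hunk 3: at line 8 remove [uhk,haq,lgutz] add [rhwjk] -> 12 lines: iyjoj guiod eanyu bjd mejfm ume okyzy daaer ahqn rhwjk fxryv ktfch
Hunk 4: at line 9 remove [rhwjk] add [reawh] -> 12 lines: iyjoj guiod eanyu bjd mejfm ume okyzy daaer ahqn reawh fxryv ktfch
Hunk 5: at line 3 remove [mejfm] add [tyirt] -> 12 lines: iyjoj guiod eanyu bjd tyirt ume okyzy daaer ahqn reawh fxryv ktfch
Final line 1: iyjoj

Answer: iyjoj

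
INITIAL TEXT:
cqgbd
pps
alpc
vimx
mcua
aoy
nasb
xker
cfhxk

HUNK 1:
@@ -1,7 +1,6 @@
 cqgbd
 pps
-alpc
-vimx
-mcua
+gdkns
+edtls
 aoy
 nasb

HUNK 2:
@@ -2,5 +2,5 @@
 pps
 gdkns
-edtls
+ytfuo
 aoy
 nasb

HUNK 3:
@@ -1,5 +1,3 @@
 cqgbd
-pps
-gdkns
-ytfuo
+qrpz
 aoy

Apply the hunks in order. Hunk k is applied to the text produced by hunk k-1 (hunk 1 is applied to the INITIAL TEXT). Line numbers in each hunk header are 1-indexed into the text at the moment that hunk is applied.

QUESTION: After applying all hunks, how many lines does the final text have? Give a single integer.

Answer: 6

Derivation:
Hunk 1: at line 1 remove [alpc,vimx,mcua] add [gdkns,edtls] -> 8 lines: cqgbd pps gdkns edtls aoy nasb xker cfhxk
Hunk 2: at line 2 remove [edtls] add [ytfuo] -> 8 lines: cqgbd pps gdkns ytfuo aoy nasb xker cfhxk
Hunk 3: at line 1 remove [pps,gdkns,ytfuo] add [qrpz] -> 6 lines: cqgbd qrpz aoy nasb xker cfhxk
Final line count: 6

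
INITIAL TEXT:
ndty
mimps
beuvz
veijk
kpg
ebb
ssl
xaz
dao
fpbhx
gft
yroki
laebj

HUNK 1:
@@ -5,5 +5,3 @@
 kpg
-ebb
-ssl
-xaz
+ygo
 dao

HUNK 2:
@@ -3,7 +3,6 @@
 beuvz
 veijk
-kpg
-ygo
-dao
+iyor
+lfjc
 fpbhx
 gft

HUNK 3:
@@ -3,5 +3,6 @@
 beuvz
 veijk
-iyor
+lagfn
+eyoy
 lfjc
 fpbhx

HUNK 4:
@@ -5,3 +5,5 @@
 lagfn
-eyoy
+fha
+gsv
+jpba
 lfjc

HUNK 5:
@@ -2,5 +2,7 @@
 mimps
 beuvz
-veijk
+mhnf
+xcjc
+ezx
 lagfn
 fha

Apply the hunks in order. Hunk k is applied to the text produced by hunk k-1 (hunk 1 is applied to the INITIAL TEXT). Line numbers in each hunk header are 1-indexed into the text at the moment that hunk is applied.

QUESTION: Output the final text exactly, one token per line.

Hunk 1: at line 5 remove [ebb,ssl,xaz] add [ygo] -> 11 lines: ndty mimps beuvz veijk kpg ygo dao fpbhx gft yroki laebj
Hunk 2: at line 3 remove [kpg,ygo,dao] add [iyor,lfjc] -> 10 lines: ndty mimps beuvz veijk iyor lfjc fpbhx gft yroki laebj
Hunk 3: at line 3 remove [iyor] add [lagfn,eyoy] -> 11 lines: ndty mimps beuvz veijk lagfn eyoy lfjc fpbhx gft yroki laebj
Hunk 4: at line 5 remove [eyoy] add [fha,gsv,jpba] -> 13 lines: ndty mimps beuvz veijk lagfn fha gsv jpba lfjc fpbhx gft yroki laebj
Hunk 5: at line 2 remove [veijk] add [mhnf,xcjc,ezx] -> 15 lines: ndty mimps beuvz mhnf xcjc ezx lagfn fha gsv jpba lfjc fpbhx gft yroki laebj

Answer: ndty
mimps
beuvz
mhnf
xcjc
ezx
lagfn
fha
gsv
jpba
lfjc
fpbhx
gft
yroki
laebj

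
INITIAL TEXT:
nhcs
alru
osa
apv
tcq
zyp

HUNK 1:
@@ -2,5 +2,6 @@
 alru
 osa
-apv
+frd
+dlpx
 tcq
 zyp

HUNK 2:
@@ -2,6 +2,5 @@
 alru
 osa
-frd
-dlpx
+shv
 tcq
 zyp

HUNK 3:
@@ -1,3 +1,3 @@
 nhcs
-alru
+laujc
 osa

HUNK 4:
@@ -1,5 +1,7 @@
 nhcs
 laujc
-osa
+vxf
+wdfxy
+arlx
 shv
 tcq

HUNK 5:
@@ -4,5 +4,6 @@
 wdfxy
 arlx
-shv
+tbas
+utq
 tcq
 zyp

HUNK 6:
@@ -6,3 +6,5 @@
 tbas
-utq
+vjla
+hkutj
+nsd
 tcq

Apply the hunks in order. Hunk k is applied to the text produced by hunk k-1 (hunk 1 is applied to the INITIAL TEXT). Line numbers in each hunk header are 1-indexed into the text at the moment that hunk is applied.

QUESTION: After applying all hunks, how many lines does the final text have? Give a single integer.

Answer: 11

Derivation:
Hunk 1: at line 2 remove [apv] add [frd,dlpx] -> 7 lines: nhcs alru osa frd dlpx tcq zyp
Hunk 2: at line 2 remove [frd,dlpx] add [shv] -> 6 lines: nhcs alru osa shv tcq zyp
Hunk 3: at line 1 remove [alru] add [laujc] -> 6 lines: nhcs laujc osa shv tcq zyp
Hunk 4: at line 1 remove [osa] add [vxf,wdfxy,arlx] -> 8 lines: nhcs laujc vxf wdfxy arlx shv tcq zyp
Hunk 5: at line 4 remove [shv] add [tbas,utq] -> 9 lines: nhcs laujc vxf wdfxy arlx tbas utq tcq zyp
Hunk 6: at line 6 remove [utq] add [vjla,hkutj,nsd] -> 11 lines: nhcs laujc vxf wdfxy arlx tbas vjla hkutj nsd tcq zyp
Final line count: 11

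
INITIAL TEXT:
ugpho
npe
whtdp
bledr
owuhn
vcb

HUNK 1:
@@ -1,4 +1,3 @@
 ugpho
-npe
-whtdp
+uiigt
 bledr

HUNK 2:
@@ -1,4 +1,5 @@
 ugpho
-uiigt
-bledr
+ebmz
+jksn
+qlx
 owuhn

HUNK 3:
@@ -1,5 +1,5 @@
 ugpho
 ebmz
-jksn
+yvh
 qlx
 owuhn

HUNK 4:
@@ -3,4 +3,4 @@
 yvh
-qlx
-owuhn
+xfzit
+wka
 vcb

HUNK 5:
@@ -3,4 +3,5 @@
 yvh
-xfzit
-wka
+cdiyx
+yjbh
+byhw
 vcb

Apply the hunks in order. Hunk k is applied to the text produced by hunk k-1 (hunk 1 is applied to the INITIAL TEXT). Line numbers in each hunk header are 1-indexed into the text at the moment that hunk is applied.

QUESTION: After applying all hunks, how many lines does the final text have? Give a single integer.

Answer: 7

Derivation:
Hunk 1: at line 1 remove [npe,whtdp] add [uiigt] -> 5 lines: ugpho uiigt bledr owuhn vcb
Hunk 2: at line 1 remove [uiigt,bledr] add [ebmz,jksn,qlx] -> 6 lines: ugpho ebmz jksn qlx owuhn vcb
Hunk 3: at line 1 remove [jksn] add [yvh] -> 6 lines: ugpho ebmz yvh qlx owuhn vcb
Hunk 4: at line 3 remove [qlx,owuhn] add [xfzit,wka] -> 6 lines: ugpho ebmz yvh xfzit wka vcb
Hunk 5: at line 3 remove [xfzit,wka] add [cdiyx,yjbh,byhw] -> 7 lines: ugpho ebmz yvh cdiyx yjbh byhw vcb
Final line count: 7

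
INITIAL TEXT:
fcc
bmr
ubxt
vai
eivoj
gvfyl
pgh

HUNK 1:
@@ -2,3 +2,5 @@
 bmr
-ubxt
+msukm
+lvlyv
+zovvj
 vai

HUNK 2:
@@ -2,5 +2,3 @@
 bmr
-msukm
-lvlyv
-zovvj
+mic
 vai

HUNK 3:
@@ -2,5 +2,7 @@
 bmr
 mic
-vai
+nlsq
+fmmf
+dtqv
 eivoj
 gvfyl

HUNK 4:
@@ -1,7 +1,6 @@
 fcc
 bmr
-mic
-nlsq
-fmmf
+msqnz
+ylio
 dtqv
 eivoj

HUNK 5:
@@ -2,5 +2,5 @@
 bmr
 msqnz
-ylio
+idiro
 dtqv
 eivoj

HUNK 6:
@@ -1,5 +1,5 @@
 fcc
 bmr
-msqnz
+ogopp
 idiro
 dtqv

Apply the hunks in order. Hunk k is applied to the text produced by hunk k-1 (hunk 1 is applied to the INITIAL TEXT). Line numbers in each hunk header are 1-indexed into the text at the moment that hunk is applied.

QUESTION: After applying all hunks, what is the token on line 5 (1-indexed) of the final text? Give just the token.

Answer: dtqv

Derivation:
Hunk 1: at line 2 remove [ubxt] add [msukm,lvlyv,zovvj] -> 9 lines: fcc bmr msukm lvlyv zovvj vai eivoj gvfyl pgh
Hunk 2: at line 2 remove [msukm,lvlyv,zovvj] add [mic] -> 7 lines: fcc bmr mic vai eivoj gvfyl pgh
Hunk 3: at line 2 remove [vai] add [nlsq,fmmf,dtqv] -> 9 lines: fcc bmr mic nlsq fmmf dtqv eivoj gvfyl pgh
Hunk 4: at line 1 remove [mic,nlsq,fmmf] add [msqnz,ylio] -> 8 lines: fcc bmr msqnz ylio dtqv eivoj gvfyl pgh
Hunk 5: at line 2 remove [ylio] add [idiro] -> 8 lines: fcc bmr msqnz idiro dtqv eivoj gvfyl pgh
Hunk 6: at line 1 remove [msqnz] add [ogopp] -> 8 lines: fcc bmr ogopp idiro dtqv eivoj gvfyl pgh
Final line 5: dtqv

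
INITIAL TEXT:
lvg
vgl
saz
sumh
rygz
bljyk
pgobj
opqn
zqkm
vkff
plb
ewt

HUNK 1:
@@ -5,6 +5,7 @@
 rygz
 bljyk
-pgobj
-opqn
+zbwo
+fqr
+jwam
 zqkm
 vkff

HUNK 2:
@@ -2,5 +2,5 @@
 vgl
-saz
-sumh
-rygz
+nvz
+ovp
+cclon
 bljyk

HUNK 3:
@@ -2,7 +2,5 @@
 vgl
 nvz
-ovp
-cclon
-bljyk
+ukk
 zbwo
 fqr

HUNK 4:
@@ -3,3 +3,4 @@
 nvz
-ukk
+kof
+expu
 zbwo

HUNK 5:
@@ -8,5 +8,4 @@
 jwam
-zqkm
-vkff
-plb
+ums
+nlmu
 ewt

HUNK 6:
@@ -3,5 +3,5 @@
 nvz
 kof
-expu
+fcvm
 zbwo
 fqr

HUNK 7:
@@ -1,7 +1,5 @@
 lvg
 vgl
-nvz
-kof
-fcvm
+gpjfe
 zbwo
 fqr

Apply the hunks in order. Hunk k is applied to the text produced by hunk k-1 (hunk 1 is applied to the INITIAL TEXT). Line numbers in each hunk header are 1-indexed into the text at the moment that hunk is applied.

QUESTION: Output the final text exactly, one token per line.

Answer: lvg
vgl
gpjfe
zbwo
fqr
jwam
ums
nlmu
ewt

Derivation:
Hunk 1: at line 5 remove [pgobj,opqn] add [zbwo,fqr,jwam] -> 13 lines: lvg vgl saz sumh rygz bljyk zbwo fqr jwam zqkm vkff plb ewt
Hunk 2: at line 2 remove [saz,sumh,rygz] add [nvz,ovp,cclon] -> 13 lines: lvg vgl nvz ovp cclon bljyk zbwo fqr jwam zqkm vkff plb ewt
Hunk 3: at line 2 remove [ovp,cclon,bljyk] add [ukk] -> 11 lines: lvg vgl nvz ukk zbwo fqr jwam zqkm vkff plb ewt
Hunk 4: at line 3 remove [ukk] add [kof,expu] -> 12 lines: lvg vgl nvz kof expu zbwo fqr jwam zqkm vkff plb ewt
Hunk 5: at line 8 remove [zqkm,vkff,plb] add [ums,nlmu] -> 11 lines: lvg vgl nvz kof expu zbwo fqr jwam ums nlmu ewt
Hunk 6: at line 3 remove [expu] add [fcvm] -> 11 lines: lvg vgl nvz kof fcvm zbwo fqr jwam ums nlmu ewt
Hunk 7: at line 1 remove [nvz,kof,fcvm] add [gpjfe] -> 9 lines: lvg vgl gpjfe zbwo fqr jwam ums nlmu ewt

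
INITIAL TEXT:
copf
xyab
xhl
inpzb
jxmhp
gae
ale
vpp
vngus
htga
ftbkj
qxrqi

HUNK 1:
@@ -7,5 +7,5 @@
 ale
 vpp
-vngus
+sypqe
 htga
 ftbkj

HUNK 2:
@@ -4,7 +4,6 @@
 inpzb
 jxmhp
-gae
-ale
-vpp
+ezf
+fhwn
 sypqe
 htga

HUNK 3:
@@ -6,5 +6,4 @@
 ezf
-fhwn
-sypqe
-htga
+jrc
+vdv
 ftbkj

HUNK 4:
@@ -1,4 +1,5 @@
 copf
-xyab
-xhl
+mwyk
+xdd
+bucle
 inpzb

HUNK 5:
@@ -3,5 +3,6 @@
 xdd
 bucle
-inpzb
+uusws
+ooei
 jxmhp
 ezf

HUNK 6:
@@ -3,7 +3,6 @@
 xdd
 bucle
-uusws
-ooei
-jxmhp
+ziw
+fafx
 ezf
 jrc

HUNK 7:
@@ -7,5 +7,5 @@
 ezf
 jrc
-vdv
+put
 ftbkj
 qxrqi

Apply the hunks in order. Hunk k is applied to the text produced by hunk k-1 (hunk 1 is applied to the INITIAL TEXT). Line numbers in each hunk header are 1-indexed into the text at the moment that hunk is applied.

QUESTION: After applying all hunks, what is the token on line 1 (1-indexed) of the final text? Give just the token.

Answer: copf

Derivation:
Hunk 1: at line 7 remove [vngus] add [sypqe] -> 12 lines: copf xyab xhl inpzb jxmhp gae ale vpp sypqe htga ftbkj qxrqi
Hunk 2: at line 4 remove [gae,ale,vpp] add [ezf,fhwn] -> 11 lines: copf xyab xhl inpzb jxmhp ezf fhwn sypqe htga ftbkj qxrqi
Hunk 3: at line 6 remove [fhwn,sypqe,htga] add [jrc,vdv] -> 10 lines: copf xyab xhl inpzb jxmhp ezf jrc vdv ftbkj qxrqi
Hunk 4: at line 1 remove [xyab,xhl] add [mwyk,xdd,bucle] -> 11 lines: copf mwyk xdd bucle inpzb jxmhp ezf jrc vdv ftbkj qxrqi
Hunk 5: at line 3 remove [inpzb] add [uusws,ooei] -> 12 lines: copf mwyk xdd bucle uusws ooei jxmhp ezf jrc vdv ftbkj qxrqi
Hunk 6: at line 3 remove [uusws,ooei,jxmhp] add [ziw,fafx] -> 11 lines: copf mwyk xdd bucle ziw fafx ezf jrc vdv ftbkj qxrqi
Hunk 7: at line 7 remove [vdv] add [put] -> 11 lines: copf mwyk xdd bucle ziw fafx ezf jrc put ftbkj qxrqi
Final line 1: copf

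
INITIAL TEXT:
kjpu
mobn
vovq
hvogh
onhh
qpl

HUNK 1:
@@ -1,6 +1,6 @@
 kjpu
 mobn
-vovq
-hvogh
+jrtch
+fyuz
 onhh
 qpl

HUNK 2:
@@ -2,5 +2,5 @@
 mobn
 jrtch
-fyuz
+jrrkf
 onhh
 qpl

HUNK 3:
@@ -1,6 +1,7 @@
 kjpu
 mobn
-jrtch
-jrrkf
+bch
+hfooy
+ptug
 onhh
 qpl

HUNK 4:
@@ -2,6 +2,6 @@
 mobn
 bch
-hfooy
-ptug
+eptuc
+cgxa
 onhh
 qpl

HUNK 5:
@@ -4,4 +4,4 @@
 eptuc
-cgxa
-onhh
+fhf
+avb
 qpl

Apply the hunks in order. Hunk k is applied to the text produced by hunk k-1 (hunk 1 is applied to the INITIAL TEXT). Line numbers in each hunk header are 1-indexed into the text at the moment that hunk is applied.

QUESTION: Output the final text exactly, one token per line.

Hunk 1: at line 1 remove [vovq,hvogh] add [jrtch,fyuz] -> 6 lines: kjpu mobn jrtch fyuz onhh qpl
Hunk 2: at line 2 remove [fyuz] add [jrrkf] -> 6 lines: kjpu mobn jrtch jrrkf onhh qpl
Hunk 3: at line 1 remove [jrtch,jrrkf] add [bch,hfooy,ptug] -> 7 lines: kjpu mobn bch hfooy ptug onhh qpl
Hunk 4: at line 2 remove [hfooy,ptug] add [eptuc,cgxa] -> 7 lines: kjpu mobn bch eptuc cgxa onhh qpl
Hunk 5: at line 4 remove [cgxa,onhh] add [fhf,avb] -> 7 lines: kjpu mobn bch eptuc fhf avb qpl

Answer: kjpu
mobn
bch
eptuc
fhf
avb
qpl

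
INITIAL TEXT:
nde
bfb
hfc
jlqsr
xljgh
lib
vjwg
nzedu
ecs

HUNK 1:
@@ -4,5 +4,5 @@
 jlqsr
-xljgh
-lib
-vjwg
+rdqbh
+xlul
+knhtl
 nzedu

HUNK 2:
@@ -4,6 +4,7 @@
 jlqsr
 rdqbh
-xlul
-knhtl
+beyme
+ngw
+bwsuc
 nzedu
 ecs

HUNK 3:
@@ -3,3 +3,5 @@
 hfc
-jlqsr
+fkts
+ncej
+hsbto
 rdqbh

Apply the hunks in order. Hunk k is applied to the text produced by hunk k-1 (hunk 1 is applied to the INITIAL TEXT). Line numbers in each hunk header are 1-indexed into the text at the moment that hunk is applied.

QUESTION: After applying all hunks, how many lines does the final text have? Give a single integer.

Answer: 12

Derivation:
Hunk 1: at line 4 remove [xljgh,lib,vjwg] add [rdqbh,xlul,knhtl] -> 9 lines: nde bfb hfc jlqsr rdqbh xlul knhtl nzedu ecs
Hunk 2: at line 4 remove [xlul,knhtl] add [beyme,ngw,bwsuc] -> 10 lines: nde bfb hfc jlqsr rdqbh beyme ngw bwsuc nzedu ecs
Hunk 3: at line 3 remove [jlqsr] add [fkts,ncej,hsbto] -> 12 lines: nde bfb hfc fkts ncej hsbto rdqbh beyme ngw bwsuc nzedu ecs
Final line count: 12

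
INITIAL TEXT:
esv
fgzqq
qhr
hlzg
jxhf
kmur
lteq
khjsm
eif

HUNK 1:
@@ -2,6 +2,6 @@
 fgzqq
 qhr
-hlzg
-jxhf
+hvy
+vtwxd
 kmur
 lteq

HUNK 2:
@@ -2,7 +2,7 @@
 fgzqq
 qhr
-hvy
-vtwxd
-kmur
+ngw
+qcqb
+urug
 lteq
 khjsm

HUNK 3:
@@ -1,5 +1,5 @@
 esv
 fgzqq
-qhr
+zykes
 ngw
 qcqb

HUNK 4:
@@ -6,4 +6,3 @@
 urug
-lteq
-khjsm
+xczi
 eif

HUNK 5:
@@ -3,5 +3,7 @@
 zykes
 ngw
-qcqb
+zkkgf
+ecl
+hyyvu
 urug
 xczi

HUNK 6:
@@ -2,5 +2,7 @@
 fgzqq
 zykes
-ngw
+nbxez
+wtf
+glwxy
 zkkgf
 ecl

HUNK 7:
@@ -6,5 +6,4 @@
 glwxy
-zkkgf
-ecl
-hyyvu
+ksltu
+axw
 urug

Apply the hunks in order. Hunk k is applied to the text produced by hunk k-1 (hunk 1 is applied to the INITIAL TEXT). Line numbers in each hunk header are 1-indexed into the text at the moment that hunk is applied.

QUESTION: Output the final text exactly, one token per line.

Answer: esv
fgzqq
zykes
nbxez
wtf
glwxy
ksltu
axw
urug
xczi
eif

Derivation:
Hunk 1: at line 2 remove [hlzg,jxhf] add [hvy,vtwxd] -> 9 lines: esv fgzqq qhr hvy vtwxd kmur lteq khjsm eif
Hunk 2: at line 2 remove [hvy,vtwxd,kmur] add [ngw,qcqb,urug] -> 9 lines: esv fgzqq qhr ngw qcqb urug lteq khjsm eif
Hunk 3: at line 1 remove [qhr] add [zykes] -> 9 lines: esv fgzqq zykes ngw qcqb urug lteq khjsm eif
Hunk 4: at line 6 remove [lteq,khjsm] add [xczi] -> 8 lines: esv fgzqq zykes ngw qcqb urug xczi eif
Hunk 5: at line 3 remove [qcqb] add [zkkgf,ecl,hyyvu] -> 10 lines: esv fgzqq zykes ngw zkkgf ecl hyyvu urug xczi eif
Hunk 6: at line 2 remove [ngw] add [nbxez,wtf,glwxy] -> 12 lines: esv fgzqq zykes nbxez wtf glwxy zkkgf ecl hyyvu urug xczi eif
Hunk 7: at line 6 remove [zkkgf,ecl,hyyvu] add [ksltu,axw] -> 11 lines: esv fgzqq zykes nbxez wtf glwxy ksltu axw urug xczi eif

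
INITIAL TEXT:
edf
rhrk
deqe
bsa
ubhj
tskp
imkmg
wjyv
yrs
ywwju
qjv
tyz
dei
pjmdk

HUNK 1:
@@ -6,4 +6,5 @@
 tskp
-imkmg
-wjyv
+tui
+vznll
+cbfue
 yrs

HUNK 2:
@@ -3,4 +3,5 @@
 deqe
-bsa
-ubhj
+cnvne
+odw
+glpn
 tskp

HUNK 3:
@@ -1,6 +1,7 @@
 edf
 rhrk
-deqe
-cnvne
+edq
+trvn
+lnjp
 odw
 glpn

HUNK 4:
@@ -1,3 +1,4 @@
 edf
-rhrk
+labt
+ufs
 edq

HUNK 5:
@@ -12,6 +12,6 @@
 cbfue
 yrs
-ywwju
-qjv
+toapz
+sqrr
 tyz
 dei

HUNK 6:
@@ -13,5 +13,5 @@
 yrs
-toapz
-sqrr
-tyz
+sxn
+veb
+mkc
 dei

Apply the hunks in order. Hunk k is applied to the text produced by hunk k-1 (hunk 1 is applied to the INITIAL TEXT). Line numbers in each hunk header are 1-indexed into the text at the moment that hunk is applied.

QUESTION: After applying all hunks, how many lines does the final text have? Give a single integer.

Answer: 18

Derivation:
Hunk 1: at line 6 remove [imkmg,wjyv] add [tui,vznll,cbfue] -> 15 lines: edf rhrk deqe bsa ubhj tskp tui vznll cbfue yrs ywwju qjv tyz dei pjmdk
Hunk 2: at line 3 remove [bsa,ubhj] add [cnvne,odw,glpn] -> 16 lines: edf rhrk deqe cnvne odw glpn tskp tui vznll cbfue yrs ywwju qjv tyz dei pjmdk
Hunk 3: at line 1 remove [deqe,cnvne] add [edq,trvn,lnjp] -> 17 lines: edf rhrk edq trvn lnjp odw glpn tskp tui vznll cbfue yrs ywwju qjv tyz dei pjmdk
Hunk 4: at line 1 remove [rhrk] add [labt,ufs] -> 18 lines: edf labt ufs edq trvn lnjp odw glpn tskp tui vznll cbfue yrs ywwju qjv tyz dei pjmdk
Hunk 5: at line 12 remove [ywwju,qjv] add [toapz,sqrr] -> 18 lines: edf labt ufs edq trvn lnjp odw glpn tskp tui vznll cbfue yrs toapz sqrr tyz dei pjmdk
Hunk 6: at line 13 remove [toapz,sqrr,tyz] add [sxn,veb,mkc] -> 18 lines: edf labt ufs edq trvn lnjp odw glpn tskp tui vznll cbfue yrs sxn veb mkc dei pjmdk
Final line count: 18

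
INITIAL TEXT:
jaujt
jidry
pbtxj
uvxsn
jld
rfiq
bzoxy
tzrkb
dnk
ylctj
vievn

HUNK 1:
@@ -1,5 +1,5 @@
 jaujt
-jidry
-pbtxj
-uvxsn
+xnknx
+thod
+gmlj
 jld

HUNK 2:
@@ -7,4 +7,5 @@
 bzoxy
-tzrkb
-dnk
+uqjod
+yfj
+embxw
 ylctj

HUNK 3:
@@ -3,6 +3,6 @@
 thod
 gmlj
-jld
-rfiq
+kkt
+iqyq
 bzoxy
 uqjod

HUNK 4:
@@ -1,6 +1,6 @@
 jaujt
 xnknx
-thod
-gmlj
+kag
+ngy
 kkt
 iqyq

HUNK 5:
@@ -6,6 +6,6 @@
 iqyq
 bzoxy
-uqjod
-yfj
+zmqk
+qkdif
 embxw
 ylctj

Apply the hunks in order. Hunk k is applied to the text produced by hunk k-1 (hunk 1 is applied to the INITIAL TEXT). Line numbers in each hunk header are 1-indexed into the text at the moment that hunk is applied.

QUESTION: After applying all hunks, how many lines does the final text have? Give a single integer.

Answer: 12

Derivation:
Hunk 1: at line 1 remove [jidry,pbtxj,uvxsn] add [xnknx,thod,gmlj] -> 11 lines: jaujt xnknx thod gmlj jld rfiq bzoxy tzrkb dnk ylctj vievn
Hunk 2: at line 7 remove [tzrkb,dnk] add [uqjod,yfj,embxw] -> 12 lines: jaujt xnknx thod gmlj jld rfiq bzoxy uqjod yfj embxw ylctj vievn
Hunk 3: at line 3 remove [jld,rfiq] add [kkt,iqyq] -> 12 lines: jaujt xnknx thod gmlj kkt iqyq bzoxy uqjod yfj embxw ylctj vievn
Hunk 4: at line 1 remove [thod,gmlj] add [kag,ngy] -> 12 lines: jaujt xnknx kag ngy kkt iqyq bzoxy uqjod yfj embxw ylctj vievn
Hunk 5: at line 6 remove [uqjod,yfj] add [zmqk,qkdif] -> 12 lines: jaujt xnknx kag ngy kkt iqyq bzoxy zmqk qkdif embxw ylctj vievn
Final line count: 12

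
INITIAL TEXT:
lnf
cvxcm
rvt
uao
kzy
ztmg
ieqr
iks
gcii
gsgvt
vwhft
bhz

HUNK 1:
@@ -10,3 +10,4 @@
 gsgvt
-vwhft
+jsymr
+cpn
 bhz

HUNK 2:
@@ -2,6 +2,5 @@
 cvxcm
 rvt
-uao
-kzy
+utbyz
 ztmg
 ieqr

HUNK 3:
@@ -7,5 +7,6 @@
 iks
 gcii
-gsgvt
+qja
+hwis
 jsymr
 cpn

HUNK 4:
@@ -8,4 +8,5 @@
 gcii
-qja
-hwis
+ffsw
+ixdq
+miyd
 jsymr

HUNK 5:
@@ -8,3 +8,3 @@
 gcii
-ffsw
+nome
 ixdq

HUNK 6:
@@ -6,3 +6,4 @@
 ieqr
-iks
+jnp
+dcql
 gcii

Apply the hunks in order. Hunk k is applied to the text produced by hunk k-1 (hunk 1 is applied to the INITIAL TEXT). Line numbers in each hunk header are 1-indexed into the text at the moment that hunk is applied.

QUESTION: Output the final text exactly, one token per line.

Answer: lnf
cvxcm
rvt
utbyz
ztmg
ieqr
jnp
dcql
gcii
nome
ixdq
miyd
jsymr
cpn
bhz

Derivation:
Hunk 1: at line 10 remove [vwhft] add [jsymr,cpn] -> 13 lines: lnf cvxcm rvt uao kzy ztmg ieqr iks gcii gsgvt jsymr cpn bhz
Hunk 2: at line 2 remove [uao,kzy] add [utbyz] -> 12 lines: lnf cvxcm rvt utbyz ztmg ieqr iks gcii gsgvt jsymr cpn bhz
Hunk 3: at line 7 remove [gsgvt] add [qja,hwis] -> 13 lines: lnf cvxcm rvt utbyz ztmg ieqr iks gcii qja hwis jsymr cpn bhz
Hunk 4: at line 8 remove [qja,hwis] add [ffsw,ixdq,miyd] -> 14 lines: lnf cvxcm rvt utbyz ztmg ieqr iks gcii ffsw ixdq miyd jsymr cpn bhz
Hunk 5: at line 8 remove [ffsw] add [nome] -> 14 lines: lnf cvxcm rvt utbyz ztmg ieqr iks gcii nome ixdq miyd jsymr cpn bhz
Hunk 6: at line 6 remove [iks] add [jnp,dcql] -> 15 lines: lnf cvxcm rvt utbyz ztmg ieqr jnp dcql gcii nome ixdq miyd jsymr cpn bhz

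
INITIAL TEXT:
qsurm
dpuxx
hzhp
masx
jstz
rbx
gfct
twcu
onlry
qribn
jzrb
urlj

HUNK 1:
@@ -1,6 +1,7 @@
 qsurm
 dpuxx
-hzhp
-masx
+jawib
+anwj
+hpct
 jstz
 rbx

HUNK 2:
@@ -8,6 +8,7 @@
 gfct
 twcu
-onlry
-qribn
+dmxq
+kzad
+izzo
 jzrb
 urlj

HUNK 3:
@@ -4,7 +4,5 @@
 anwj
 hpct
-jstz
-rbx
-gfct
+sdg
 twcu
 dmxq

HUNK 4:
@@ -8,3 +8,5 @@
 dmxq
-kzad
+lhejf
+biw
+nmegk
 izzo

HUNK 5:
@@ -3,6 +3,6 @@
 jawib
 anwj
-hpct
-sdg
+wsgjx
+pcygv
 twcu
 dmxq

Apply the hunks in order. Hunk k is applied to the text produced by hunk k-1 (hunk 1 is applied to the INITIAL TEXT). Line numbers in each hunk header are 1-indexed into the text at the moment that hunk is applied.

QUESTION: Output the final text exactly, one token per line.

Hunk 1: at line 1 remove [hzhp,masx] add [jawib,anwj,hpct] -> 13 lines: qsurm dpuxx jawib anwj hpct jstz rbx gfct twcu onlry qribn jzrb urlj
Hunk 2: at line 8 remove [onlry,qribn] add [dmxq,kzad,izzo] -> 14 lines: qsurm dpuxx jawib anwj hpct jstz rbx gfct twcu dmxq kzad izzo jzrb urlj
Hunk 3: at line 4 remove [jstz,rbx,gfct] add [sdg] -> 12 lines: qsurm dpuxx jawib anwj hpct sdg twcu dmxq kzad izzo jzrb urlj
Hunk 4: at line 8 remove [kzad] add [lhejf,biw,nmegk] -> 14 lines: qsurm dpuxx jawib anwj hpct sdg twcu dmxq lhejf biw nmegk izzo jzrb urlj
Hunk 5: at line 3 remove [hpct,sdg] add [wsgjx,pcygv] -> 14 lines: qsurm dpuxx jawib anwj wsgjx pcygv twcu dmxq lhejf biw nmegk izzo jzrb urlj

Answer: qsurm
dpuxx
jawib
anwj
wsgjx
pcygv
twcu
dmxq
lhejf
biw
nmegk
izzo
jzrb
urlj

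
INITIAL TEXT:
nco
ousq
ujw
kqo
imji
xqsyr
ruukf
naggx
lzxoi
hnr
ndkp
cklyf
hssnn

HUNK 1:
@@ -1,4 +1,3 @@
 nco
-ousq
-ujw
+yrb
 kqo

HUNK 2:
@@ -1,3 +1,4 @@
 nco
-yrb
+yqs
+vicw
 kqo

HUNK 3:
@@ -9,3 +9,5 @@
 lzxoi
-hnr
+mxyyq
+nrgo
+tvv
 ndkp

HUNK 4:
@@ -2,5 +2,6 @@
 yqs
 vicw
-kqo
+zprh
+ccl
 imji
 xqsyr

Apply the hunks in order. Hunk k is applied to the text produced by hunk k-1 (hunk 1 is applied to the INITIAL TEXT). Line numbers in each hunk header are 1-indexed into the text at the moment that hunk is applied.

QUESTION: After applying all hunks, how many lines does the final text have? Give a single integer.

Hunk 1: at line 1 remove [ousq,ujw] add [yrb] -> 12 lines: nco yrb kqo imji xqsyr ruukf naggx lzxoi hnr ndkp cklyf hssnn
Hunk 2: at line 1 remove [yrb] add [yqs,vicw] -> 13 lines: nco yqs vicw kqo imji xqsyr ruukf naggx lzxoi hnr ndkp cklyf hssnn
Hunk 3: at line 9 remove [hnr] add [mxyyq,nrgo,tvv] -> 15 lines: nco yqs vicw kqo imji xqsyr ruukf naggx lzxoi mxyyq nrgo tvv ndkp cklyf hssnn
Hunk 4: at line 2 remove [kqo] add [zprh,ccl] -> 16 lines: nco yqs vicw zprh ccl imji xqsyr ruukf naggx lzxoi mxyyq nrgo tvv ndkp cklyf hssnn
Final line count: 16

Answer: 16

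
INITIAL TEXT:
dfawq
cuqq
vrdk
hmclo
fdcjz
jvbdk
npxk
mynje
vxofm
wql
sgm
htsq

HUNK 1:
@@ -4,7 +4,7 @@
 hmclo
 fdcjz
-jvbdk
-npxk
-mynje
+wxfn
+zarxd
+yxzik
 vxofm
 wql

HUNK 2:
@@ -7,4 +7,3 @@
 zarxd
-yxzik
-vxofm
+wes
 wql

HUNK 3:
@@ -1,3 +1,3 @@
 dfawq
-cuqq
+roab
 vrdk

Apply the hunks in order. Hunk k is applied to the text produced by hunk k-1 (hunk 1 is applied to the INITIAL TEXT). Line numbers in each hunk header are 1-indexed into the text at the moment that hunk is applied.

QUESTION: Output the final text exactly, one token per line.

Answer: dfawq
roab
vrdk
hmclo
fdcjz
wxfn
zarxd
wes
wql
sgm
htsq

Derivation:
Hunk 1: at line 4 remove [jvbdk,npxk,mynje] add [wxfn,zarxd,yxzik] -> 12 lines: dfawq cuqq vrdk hmclo fdcjz wxfn zarxd yxzik vxofm wql sgm htsq
Hunk 2: at line 7 remove [yxzik,vxofm] add [wes] -> 11 lines: dfawq cuqq vrdk hmclo fdcjz wxfn zarxd wes wql sgm htsq
Hunk 3: at line 1 remove [cuqq] add [roab] -> 11 lines: dfawq roab vrdk hmclo fdcjz wxfn zarxd wes wql sgm htsq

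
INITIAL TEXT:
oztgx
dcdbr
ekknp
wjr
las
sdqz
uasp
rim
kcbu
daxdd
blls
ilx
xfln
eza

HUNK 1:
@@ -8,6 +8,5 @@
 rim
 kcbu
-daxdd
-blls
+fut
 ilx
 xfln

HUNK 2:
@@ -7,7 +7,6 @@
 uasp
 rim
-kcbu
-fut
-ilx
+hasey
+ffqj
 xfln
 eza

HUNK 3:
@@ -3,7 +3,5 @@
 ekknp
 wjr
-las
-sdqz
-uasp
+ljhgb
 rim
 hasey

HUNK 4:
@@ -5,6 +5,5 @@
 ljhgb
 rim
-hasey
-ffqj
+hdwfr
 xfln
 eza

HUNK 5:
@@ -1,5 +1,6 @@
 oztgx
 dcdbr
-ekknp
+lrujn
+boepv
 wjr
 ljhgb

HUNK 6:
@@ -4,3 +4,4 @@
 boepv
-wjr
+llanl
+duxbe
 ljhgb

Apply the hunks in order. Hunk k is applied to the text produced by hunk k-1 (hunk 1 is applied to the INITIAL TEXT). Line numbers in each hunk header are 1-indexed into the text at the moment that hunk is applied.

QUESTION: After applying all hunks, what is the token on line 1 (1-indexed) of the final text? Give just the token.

Hunk 1: at line 8 remove [daxdd,blls] add [fut] -> 13 lines: oztgx dcdbr ekknp wjr las sdqz uasp rim kcbu fut ilx xfln eza
Hunk 2: at line 7 remove [kcbu,fut,ilx] add [hasey,ffqj] -> 12 lines: oztgx dcdbr ekknp wjr las sdqz uasp rim hasey ffqj xfln eza
Hunk 3: at line 3 remove [las,sdqz,uasp] add [ljhgb] -> 10 lines: oztgx dcdbr ekknp wjr ljhgb rim hasey ffqj xfln eza
Hunk 4: at line 5 remove [hasey,ffqj] add [hdwfr] -> 9 lines: oztgx dcdbr ekknp wjr ljhgb rim hdwfr xfln eza
Hunk 5: at line 1 remove [ekknp] add [lrujn,boepv] -> 10 lines: oztgx dcdbr lrujn boepv wjr ljhgb rim hdwfr xfln eza
Hunk 6: at line 4 remove [wjr] add [llanl,duxbe] -> 11 lines: oztgx dcdbr lrujn boepv llanl duxbe ljhgb rim hdwfr xfln eza
Final line 1: oztgx

Answer: oztgx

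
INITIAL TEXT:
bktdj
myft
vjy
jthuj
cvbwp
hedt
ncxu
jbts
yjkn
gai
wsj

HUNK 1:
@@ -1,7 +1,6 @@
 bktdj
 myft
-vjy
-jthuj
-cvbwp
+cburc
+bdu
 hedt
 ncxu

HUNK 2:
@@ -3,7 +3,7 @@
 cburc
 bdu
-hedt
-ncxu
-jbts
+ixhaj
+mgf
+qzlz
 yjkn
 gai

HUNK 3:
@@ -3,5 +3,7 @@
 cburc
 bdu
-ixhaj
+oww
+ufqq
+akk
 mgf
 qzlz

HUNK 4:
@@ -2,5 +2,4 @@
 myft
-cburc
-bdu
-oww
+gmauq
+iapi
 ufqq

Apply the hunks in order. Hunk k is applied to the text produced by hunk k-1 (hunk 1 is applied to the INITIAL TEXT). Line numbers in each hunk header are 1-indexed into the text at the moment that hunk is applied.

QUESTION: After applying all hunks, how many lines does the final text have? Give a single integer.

Hunk 1: at line 1 remove [vjy,jthuj,cvbwp] add [cburc,bdu] -> 10 lines: bktdj myft cburc bdu hedt ncxu jbts yjkn gai wsj
Hunk 2: at line 3 remove [hedt,ncxu,jbts] add [ixhaj,mgf,qzlz] -> 10 lines: bktdj myft cburc bdu ixhaj mgf qzlz yjkn gai wsj
Hunk 3: at line 3 remove [ixhaj] add [oww,ufqq,akk] -> 12 lines: bktdj myft cburc bdu oww ufqq akk mgf qzlz yjkn gai wsj
Hunk 4: at line 2 remove [cburc,bdu,oww] add [gmauq,iapi] -> 11 lines: bktdj myft gmauq iapi ufqq akk mgf qzlz yjkn gai wsj
Final line count: 11

Answer: 11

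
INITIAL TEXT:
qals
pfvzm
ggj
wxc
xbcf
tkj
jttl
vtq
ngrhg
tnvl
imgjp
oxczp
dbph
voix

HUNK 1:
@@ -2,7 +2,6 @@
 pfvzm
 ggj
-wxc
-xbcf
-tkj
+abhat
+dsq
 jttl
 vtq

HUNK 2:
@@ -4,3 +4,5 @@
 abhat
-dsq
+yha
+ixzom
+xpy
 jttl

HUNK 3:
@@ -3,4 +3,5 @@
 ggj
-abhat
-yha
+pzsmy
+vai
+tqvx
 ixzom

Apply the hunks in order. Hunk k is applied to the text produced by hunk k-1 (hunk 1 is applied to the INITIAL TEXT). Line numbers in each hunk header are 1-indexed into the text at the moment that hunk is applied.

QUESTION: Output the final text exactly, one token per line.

Answer: qals
pfvzm
ggj
pzsmy
vai
tqvx
ixzom
xpy
jttl
vtq
ngrhg
tnvl
imgjp
oxczp
dbph
voix

Derivation:
Hunk 1: at line 2 remove [wxc,xbcf,tkj] add [abhat,dsq] -> 13 lines: qals pfvzm ggj abhat dsq jttl vtq ngrhg tnvl imgjp oxczp dbph voix
Hunk 2: at line 4 remove [dsq] add [yha,ixzom,xpy] -> 15 lines: qals pfvzm ggj abhat yha ixzom xpy jttl vtq ngrhg tnvl imgjp oxczp dbph voix
Hunk 3: at line 3 remove [abhat,yha] add [pzsmy,vai,tqvx] -> 16 lines: qals pfvzm ggj pzsmy vai tqvx ixzom xpy jttl vtq ngrhg tnvl imgjp oxczp dbph voix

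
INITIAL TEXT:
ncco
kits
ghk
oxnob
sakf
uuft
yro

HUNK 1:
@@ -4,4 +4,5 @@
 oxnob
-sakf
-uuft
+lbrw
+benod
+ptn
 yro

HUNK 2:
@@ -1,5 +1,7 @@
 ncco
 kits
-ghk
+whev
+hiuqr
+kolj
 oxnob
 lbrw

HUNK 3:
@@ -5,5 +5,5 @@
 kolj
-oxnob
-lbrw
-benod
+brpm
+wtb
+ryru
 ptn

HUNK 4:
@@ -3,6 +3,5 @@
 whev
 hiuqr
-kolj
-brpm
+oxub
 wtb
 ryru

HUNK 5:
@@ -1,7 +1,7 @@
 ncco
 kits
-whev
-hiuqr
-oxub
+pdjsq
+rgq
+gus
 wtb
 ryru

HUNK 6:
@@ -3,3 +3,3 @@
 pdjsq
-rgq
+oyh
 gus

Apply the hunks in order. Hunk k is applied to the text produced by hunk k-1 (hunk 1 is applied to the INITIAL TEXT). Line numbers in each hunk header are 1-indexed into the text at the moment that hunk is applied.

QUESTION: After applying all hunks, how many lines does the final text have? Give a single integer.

Answer: 9

Derivation:
Hunk 1: at line 4 remove [sakf,uuft] add [lbrw,benod,ptn] -> 8 lines: ncco kits ghk oxnob lbrw benod ptn yro
Hunk 2: at line 1 remove [ghk] add [whev,hiuqr,kolj] -> 10 lines: ncco kits whev hiuqr kolj oxnob lbrw benod ptn yro
Hunk 3: at line 5 remove [oxnob,lbrw,benod] add [brpm,wtb,ryru] -> 10 lines: ncco kits whev hiuqr kolj brpm wtb ryru ptn yro
Hunk 4: at line 3 remove [kolj,brpm] add [oxub] -> 9 lines: ncco kits whev hiuqr oxub wtb ryru ptn yro
Hunk 5: at line 1 remove [whev,hiuqr,oxub] add [pdjsq,rgq,gus] -> 9 lines: ncco kits pdjsq rgq gus wtb ryru ptn yro
Hunk 6: at line 3 remove [rgq] add [oyh] -> 9 lines: ncco kits pdjsq oyh gus wtb ryru ptn yro
Final line count: 9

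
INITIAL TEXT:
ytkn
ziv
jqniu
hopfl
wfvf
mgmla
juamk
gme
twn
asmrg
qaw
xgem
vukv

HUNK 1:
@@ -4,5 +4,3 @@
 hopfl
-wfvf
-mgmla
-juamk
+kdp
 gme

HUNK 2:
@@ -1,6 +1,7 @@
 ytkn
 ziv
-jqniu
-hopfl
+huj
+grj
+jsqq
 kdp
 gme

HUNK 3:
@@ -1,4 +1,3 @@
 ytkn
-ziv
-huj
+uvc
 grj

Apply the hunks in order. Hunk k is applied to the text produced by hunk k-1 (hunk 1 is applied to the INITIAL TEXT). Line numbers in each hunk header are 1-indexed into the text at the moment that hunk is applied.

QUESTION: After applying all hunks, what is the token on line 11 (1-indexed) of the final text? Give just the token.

Answer: vukv

Derivation:
Hunk 1: at line 4 remove [wfvf,mgmla,juamk] add [kdp] -> 11 lines: ytkn ziv jqniu hopfl kdp gme twn asmrg qaw xgem vukv
Hunk 2: at line 1 remove [jqniu,hopfl] add [huj,grj,jsqq] -> 12 lines: ytkn ziv huj grj jsqq kdp gme twn asmrg qaw xgem vukv
Hunk 3: at line 1 remove [ziv,huj] add [uvc] -> 11 lines: ytkn uvc grj jsqq kdp gme twn asmrg qaw xgem vukv
Final line 11: vukv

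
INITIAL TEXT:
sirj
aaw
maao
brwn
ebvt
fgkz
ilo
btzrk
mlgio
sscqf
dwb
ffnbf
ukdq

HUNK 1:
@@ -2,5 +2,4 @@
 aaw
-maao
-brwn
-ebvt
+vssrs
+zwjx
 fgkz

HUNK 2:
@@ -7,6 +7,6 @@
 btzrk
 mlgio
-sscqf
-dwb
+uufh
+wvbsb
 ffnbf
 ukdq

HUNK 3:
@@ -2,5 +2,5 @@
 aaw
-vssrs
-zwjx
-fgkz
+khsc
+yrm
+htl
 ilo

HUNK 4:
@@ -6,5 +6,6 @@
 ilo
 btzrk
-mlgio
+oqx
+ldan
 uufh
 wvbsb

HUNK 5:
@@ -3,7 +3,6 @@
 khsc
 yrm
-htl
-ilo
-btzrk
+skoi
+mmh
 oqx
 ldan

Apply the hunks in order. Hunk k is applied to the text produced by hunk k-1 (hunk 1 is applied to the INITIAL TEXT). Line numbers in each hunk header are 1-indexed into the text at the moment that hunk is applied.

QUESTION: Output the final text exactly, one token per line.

Hunk 1: at line 2 remove [maao,brwn,ebvt] add [vssrs,zwjx] -> 12 lines: sirj aaw vssrs zwjx fgkz ilo btzrk mlgio sscqf dwb ffnbf ukdq
Hunk 2: at line 7 remove [sscqf,dwb] add [uufh,wvbsb] -> 12 lines: sirj aaw vssrs zwjx fgkz ilo btzrk mlgio uufh wvbsb ffnbf ukdq
Hunk 3: at line 2 remove [vssrs,zwjx,fgkz] add [khsc,yrm,htl] -> 12 lines: sirj aaw khsc yrm htl ilo btzrk mlgio uufh wvbsb ffnbf ukdq
Hunk 4: at line 6 remove [mlgio] add [oqx,ldan] -> 13 lines: sirj aaw khsc yrm htl ilo btzrk oqx ldan uufh wvbsb ffnbf ukdq
Hunk 5: at line 3 remove [htl,ilo,btzrk] add [skoi,mmh] -> 12 lines: sirj aaw khsc yrm skoi mmh oqx ldan uufh wvbsb ffnbf ukdq

Answer: sirj
aaw
khsc
yrm
skoi
mmh
oqx
ldan
uufh
wvbsb
ffnbf
ukdq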